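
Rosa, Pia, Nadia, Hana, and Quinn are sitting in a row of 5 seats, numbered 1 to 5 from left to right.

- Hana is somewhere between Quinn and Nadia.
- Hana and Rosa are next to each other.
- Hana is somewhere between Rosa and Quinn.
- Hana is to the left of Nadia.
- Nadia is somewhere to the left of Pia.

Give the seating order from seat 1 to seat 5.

From clue 1: Hana is in {2,3,4}.
From clues 1–2: Rosa is in {2,3,4}.
From clues 1–4: Rosa is in {3,4}.
From clues 1–5: Quinn → seat 1, Hana → seat 2, Rosa → seat 3, Nadia → seat 4, Pia → seat 5.

Quinn, Hana, Rosa, Nadia, Pia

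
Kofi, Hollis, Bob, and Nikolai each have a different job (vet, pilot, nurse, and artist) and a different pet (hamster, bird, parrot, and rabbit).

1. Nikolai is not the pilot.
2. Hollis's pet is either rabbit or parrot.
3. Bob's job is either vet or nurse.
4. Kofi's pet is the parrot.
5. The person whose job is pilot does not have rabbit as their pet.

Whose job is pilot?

Kofi

Clue 1 rules out Nikolai for the one with job pilot.
With clues 1–3, Bob is impossible for the one with job pilot.
With clues 1–5, Hollis is impossible for the one with job pilot.
That leaves Kofi.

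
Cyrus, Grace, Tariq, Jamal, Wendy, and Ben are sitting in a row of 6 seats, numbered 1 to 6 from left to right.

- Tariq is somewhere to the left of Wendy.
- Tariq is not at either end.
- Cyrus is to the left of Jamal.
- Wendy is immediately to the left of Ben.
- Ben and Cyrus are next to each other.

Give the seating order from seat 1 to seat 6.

Grace, Tariq, Wendy, Ben, Cyrus, Jamal

From clue 1: Tariq is in {1,2,3,4,5}.
From clues 1–2: Tariq is in {2,3,4,5}.
From clues 1–4: Tariq is in {2,3,4}.
From clues 1–5: Grace → seat 1, Tariq → seat 2, Wendy → seat 3, Ben → seat 4, Cyrus → seat 5, Jamal → seat 6.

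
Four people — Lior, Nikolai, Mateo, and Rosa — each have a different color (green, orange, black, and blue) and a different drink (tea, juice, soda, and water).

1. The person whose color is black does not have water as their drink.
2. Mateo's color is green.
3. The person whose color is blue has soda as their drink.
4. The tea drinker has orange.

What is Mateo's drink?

With clues 1–3, soda is impossible for Mateo's drink.
With clues 1–4, juice and tea are impossible for Mateo's drink.
That leaves water.

water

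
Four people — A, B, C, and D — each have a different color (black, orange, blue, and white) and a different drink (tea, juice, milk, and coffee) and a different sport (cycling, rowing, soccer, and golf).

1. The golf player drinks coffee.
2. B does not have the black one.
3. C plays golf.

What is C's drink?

With clues 1–3, juice, milk, and tea are impossible for C's drink.
That leaves coffee.

coffee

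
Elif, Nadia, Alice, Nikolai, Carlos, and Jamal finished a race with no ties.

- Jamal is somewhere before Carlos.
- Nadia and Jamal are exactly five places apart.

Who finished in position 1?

With clue 1, Carlos is ruled out for place 1.
With clues 1–2, Alice, Elif, Nadia, and Nikolai are ruled out for place 1.
So place 1 is Jamal.

Jamal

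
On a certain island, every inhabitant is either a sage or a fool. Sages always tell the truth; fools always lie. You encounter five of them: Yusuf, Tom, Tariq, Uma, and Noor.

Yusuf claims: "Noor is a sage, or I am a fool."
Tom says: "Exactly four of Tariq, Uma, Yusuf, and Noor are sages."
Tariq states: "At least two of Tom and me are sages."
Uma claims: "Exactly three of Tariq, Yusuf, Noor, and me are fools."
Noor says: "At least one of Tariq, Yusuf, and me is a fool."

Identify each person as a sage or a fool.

Yusuf: sage, Tom: fool, Tariq: fool, Uma: fool, Noor: sage

Consider Yusuf. Suppose Yusuf is a fool.
Then Yusuf's own statement would have to be false, but it can't be — contradiction.
So Yusuf is a sage.
Consider Tom. Suppose Tom is a sage.
Then no assignment of the remaining roles makes every statement match its speaker's type — contradiction.
So Tom is a fool.
With that fixed, Tariq's statement is false, so Tariq is a fool.
With that fixed, Noor's statement is true, so Noor is a sage.
With that fixed, Uma's statement is false, so Uma is a fool.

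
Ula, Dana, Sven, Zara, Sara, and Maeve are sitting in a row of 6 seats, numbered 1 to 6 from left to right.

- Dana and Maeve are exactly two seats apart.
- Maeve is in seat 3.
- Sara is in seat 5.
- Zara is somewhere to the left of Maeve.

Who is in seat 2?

Zara

With clues 1–2, Dana and Maeve are ruled out for seat 2.
With clues 1–3, Sara is ruled out for seat 2.
With clues 1–4, Sven and Ula are ruled out for seat 2.
So seat 2 is Zara.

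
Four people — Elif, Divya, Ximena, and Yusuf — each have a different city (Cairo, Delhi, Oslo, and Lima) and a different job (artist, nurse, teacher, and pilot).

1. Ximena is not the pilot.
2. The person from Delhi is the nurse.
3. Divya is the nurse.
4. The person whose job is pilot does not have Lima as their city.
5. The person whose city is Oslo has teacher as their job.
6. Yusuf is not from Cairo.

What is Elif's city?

Cairo

With clues 1–3, Delhi is impossible for Elif's city.
With clues 1–6, Lima and Oslo are impossible for Elif's city.
That leaves Cairo.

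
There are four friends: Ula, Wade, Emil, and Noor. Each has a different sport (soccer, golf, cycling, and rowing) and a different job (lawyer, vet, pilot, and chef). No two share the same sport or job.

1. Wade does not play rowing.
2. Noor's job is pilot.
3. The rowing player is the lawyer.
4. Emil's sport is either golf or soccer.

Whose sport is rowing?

Ula

Clue 1 rules out Wade for the one with sport rowing.
With clues 1–3, Noor is impossible for the one with sport rowing.
With clues 1–4, Emil is impossible for the one with sport rowing.
That leaves Ula.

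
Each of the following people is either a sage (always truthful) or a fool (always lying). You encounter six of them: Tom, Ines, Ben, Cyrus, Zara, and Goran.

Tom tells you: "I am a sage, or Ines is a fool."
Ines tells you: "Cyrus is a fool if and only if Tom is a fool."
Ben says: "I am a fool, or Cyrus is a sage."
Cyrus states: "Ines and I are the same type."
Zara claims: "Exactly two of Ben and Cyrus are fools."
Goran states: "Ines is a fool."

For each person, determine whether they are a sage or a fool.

Tom: sage, Ines: sage, Ben: sage, Cyrus: sage, Zara: fool, Goran: fool

Consider Tom. Suppose Tom is a fool.
Then no assignment of the remaining roles makes every statement match its speaker's type — contradiction.
So Tom is a sage.
Consider Ines. Suppose Ines is a fool.
Then whichever role Cyrus has, Cyrus's statement has the wrong truth value — contradiction.
So Ines is a sage.
With that fixed, Goran's statement is false, so Goran is a fool.
Consider Ben. Suppose Ben is a fool.
Then Ben's own statement would have to be false, but it can't be — contradiction.
So Ben is a sage.
With that fixed, Zara's statement is false, so Zara is a fool.
Consider Cyrus. Suppose Cyrus is a fool.
Then Ines's statement comes out false, contradicting Ines being a sage.
So Cyrus is a sage.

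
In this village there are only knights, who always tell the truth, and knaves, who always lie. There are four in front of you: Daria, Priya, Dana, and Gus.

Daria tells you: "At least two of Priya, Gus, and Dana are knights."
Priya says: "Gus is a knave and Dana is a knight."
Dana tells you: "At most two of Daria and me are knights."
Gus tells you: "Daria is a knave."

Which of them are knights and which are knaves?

Daria: knight, Priya: knight, Dana: knight, Gus: knave

Regardless of anyone's role, Dana's statement is true, so Dana is a knight.
Consider Daria. Suppose Daria is a knave.
Then no assignment of the remaining roles makes every statement match its speaker's type — contradiction.
So Daria is a knight.
With that fixed, Gus's statement is false, so Gus is a knave.
With that fixed, Priya's statement is true, so Priya is a knight.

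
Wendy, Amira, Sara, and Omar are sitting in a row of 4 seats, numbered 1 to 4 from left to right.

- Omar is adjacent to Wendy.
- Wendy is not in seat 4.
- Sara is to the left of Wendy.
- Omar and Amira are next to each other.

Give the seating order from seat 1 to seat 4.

From clues 1–2: Wendy is in {1,2,3}.
From clues 1–3: Wendy is in {2,3}.
From clues 1–4: Sara → seat 1, Wendy → seat 2, Omar → seat 3, Amira → seat 4.

Sara, Wendy, Omar, Amira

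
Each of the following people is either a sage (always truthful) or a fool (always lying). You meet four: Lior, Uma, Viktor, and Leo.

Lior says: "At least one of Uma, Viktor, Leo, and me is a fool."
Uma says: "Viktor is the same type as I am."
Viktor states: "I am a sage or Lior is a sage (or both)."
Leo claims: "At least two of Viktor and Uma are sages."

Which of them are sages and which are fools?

Consider Lior. Suppose Lior is a fool.
Then Lior's own statement would have to be false, but it can't be — contradiction.
So Lior is a sage.
With that fixed, Viktor's statement is true, so Viktor is a sage.
Consider Uma. Suppose Uma is a sage.
Then no assignment of the remaining roles makes every statement match its speaker's type — contradiction.
So Uma is a fool.
With that fixed, Leo's statement is false, so Leo is a fool.

Lior: sage, Uma: fool, Viktor: sage, Leo: fool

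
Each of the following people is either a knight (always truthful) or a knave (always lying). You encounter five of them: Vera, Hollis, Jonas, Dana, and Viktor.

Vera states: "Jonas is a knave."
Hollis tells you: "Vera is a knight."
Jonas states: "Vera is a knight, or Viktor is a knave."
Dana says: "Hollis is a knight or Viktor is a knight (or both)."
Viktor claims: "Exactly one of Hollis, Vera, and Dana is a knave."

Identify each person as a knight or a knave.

Vera: knave, Hollis: knave, Jonas: knight, Dana: knave, Viktor: knave

Consider Vera. Suppose Vera is a knight.
Then no assignment of the remaining roles makes every statement match its speaker's type — contradiction.
So Vera is a knave.
With that fixed, Hollis's statement is false, so Hollis is a knave.
With that fixed, Viktor's statement is false, so Viktor is a knave.
With that fixed, Jonas's statement is true, so Jonas is a knight.
With that fixed, Dana's statement is false, so Dana is a knave.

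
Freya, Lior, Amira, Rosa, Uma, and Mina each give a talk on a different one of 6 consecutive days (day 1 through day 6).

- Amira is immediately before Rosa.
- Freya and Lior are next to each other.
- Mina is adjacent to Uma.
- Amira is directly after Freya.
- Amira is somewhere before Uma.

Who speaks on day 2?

With clues 1–3, Amira is ruled out for day 2.
With clues 1–4, Lior and Rosa are ruled out for day 2.
With clues 1–5, Mina and Uma are ruled out for day 2.
So day 2 is Freya.

Freya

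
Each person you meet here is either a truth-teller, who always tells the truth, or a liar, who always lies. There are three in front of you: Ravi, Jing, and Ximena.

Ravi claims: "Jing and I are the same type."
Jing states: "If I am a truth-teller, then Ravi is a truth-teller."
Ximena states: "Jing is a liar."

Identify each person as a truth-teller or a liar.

Consider Ravi. Suppose Ravi is a liar.
Then whichever role Jing has, Jing's statement has the wrong truth value — contradiction.
So Ravi is a truth-teller.
With that fixed, Jing's statement is true, so Jing is a truth-teller.
With that fixed, Ximena's statement is false, so Ximena is a liar.

Ravi: truth-teller, Jing: truth-teller, Ximena: liar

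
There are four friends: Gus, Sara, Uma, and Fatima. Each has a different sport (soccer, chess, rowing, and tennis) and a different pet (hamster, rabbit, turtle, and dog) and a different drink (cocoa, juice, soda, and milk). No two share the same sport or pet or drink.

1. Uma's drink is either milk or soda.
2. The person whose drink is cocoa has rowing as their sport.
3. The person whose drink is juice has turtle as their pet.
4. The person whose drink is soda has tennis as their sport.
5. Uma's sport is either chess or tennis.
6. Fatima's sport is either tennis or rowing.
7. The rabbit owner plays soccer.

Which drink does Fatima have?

With clues 1–6, juice and milk are impossible for Fatima's drink.
With clues 1–7, soda is impossible for Fatima's drink.
That leaves cocoa.

cocoa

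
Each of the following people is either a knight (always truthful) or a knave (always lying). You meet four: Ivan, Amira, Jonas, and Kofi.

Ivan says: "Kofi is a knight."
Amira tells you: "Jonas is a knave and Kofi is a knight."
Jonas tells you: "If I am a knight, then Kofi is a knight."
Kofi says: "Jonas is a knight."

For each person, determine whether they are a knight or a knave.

Ivan: knight, Amira: knave, Jonas: knight, Kofi: knight

Consider Ivan. Suppose Ivan is a knave.
Then no assignment of the remaining roles makes every statement match its speaker's type — contradiction.
So Ivan is a knight.
Consider Amira. Suppose Amira is a knight.
Then no assignment of the remaining roles makes every statement match its speaker's type — contradiction.
So Amira is a knave.
Consider Jonas. Suppose Jonas is a knave.
Then Jonas's own statement would have to be false, but it can't be — contradiction.
So Jonas is a knight.
With that fixed, Kofi's statement is true, so Kofi is a knight.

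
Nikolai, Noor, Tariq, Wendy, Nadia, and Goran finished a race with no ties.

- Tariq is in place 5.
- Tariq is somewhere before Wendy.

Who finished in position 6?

With clue 1, Tariq is ruled out for place 6.
With clues 1–2, Goran, Nadia, Nikolai, and Noor are ruled out for place 6.
So place 6 is Wendy.

Wendy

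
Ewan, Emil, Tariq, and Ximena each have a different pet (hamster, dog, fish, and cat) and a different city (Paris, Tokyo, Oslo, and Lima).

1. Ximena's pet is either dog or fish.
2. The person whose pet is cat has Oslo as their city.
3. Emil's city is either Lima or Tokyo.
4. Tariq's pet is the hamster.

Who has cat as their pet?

Ewan

Clue 1 rules out Ximena for the one with pet cat.
With clues 1–3, Emil is impossible for the one with pet cat.
With clues 1–4, Tariq is impossible for the one with pet cat.
That leaves Ewan.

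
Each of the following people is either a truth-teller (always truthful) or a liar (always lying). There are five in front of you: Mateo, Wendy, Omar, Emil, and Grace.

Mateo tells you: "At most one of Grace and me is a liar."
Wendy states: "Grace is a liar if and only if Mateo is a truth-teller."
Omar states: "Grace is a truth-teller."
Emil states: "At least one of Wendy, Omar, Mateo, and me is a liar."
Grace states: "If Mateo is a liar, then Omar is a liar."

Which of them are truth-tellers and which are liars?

Mateo: truth-teller, Wendy: liar, Omar: truth-teller, Emil: truth-teller, Grace: truth-teller

Consider Mateo. Suppose Mateo is a liar.
Then no assignment of the remaining roles makes every statement match its speaker's type — contradiction.
So Mateo is a truth-teller.
With that fixed, Grace's statement is true, so Grace is a truth-teller.
With that fixed, Wendy's statement is false, so Wendy is a liar.
With that fixed, Omar's statement is true, so Omar is a truth-teller.
With that fixed, Emil's statement is true, so Emil is a truth-teller.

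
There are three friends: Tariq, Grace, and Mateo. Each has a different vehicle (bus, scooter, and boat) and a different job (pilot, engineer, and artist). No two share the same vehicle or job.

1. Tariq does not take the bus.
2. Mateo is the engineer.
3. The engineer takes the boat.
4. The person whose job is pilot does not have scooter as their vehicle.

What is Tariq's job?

artist

With clues 1–2, engineer is impossible for Tariq's job.
With clues 1–4, pilot is impossible for Tariq's job.
That leaves artist.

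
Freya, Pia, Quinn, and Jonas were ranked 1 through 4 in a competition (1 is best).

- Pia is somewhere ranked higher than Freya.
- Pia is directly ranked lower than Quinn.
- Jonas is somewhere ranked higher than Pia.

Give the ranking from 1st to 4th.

From clue 1: Freya is in {2,3,4}.
From clues 1–2: Freya is in {3,4}.
From clues 1–3: Jonas → rank 1, Quinn → rank 2, Pia → rank 3, Freya → rank 4.

Jonas, Quinn, Pia, Freya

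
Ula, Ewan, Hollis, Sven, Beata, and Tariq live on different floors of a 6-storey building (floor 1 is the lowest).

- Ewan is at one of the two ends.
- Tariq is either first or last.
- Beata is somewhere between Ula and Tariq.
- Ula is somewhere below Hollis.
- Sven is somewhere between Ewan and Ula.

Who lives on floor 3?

Ula

With clue 1, Ewan is ruled out for floor 3.
With clues 1–2, Tariq is ruled out for floor 3.
With clues 1–5, Beata, Hollis, and Sven are ruled out for floor 3.
So floor 3 is Ula.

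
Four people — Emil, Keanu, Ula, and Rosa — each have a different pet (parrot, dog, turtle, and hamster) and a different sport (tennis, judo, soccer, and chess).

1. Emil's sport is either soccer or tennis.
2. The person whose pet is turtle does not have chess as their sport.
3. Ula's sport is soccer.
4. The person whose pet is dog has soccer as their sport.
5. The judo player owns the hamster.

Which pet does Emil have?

turtle

With clues 1–4, dog is impossible for Emil's pet.
With clues 1–5, hamster and parrot are impossible for Emil's pet.
That leaves turtle.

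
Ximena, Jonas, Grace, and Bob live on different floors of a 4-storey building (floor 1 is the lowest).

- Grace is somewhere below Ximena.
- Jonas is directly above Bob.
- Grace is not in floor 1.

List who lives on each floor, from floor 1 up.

From clue 1: Ximena is in {2,3,4}.
From clues 1–2: Ximena is in {2,4}.
From clues 1–3: Bob → floor 1, Jonas → floor 2, Grace → floor 3, Ximena → floor 4.

Bob, Jonas, Grace, Ximena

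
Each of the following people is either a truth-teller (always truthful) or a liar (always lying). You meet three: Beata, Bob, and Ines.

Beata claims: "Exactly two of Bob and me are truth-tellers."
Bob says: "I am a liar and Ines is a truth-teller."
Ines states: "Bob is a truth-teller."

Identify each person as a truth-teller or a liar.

Consider Beata. Suppose Beata is a truth-teller.
Then no assignment of the remaining roles makes every statement match its speaker's type — contradiction.
So Beata is a liar.
Consider Bob. Suppose Bob is a truth-teller.
Then Bob's own statement would have to be true, but it can't be — contradiction.
So Bob is a liar.
With that fixed, Ines's statement is false, so Ines is a liar.

Beata: liar, Bob: liar, Ines: liar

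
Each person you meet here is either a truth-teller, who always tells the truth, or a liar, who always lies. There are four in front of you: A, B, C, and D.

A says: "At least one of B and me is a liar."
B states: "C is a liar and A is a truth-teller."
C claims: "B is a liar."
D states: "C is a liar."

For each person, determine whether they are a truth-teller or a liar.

Consider A. Suppose A is a liar.
Then A's own statement would have to be false, but it can't be — contradiction.
So A is a truth-teller.
Consider B. Suppose B is a truth-teller.
Then A's statement comes out false, contradicting A being a truth-teller.
So B is a liar.
With that fixed, C's statement is true, so C is a truth-teller.
With that fixed, D's statement is false, so D is a liar.

A: truth-teller, B: liar, C: truth-teller, D: liar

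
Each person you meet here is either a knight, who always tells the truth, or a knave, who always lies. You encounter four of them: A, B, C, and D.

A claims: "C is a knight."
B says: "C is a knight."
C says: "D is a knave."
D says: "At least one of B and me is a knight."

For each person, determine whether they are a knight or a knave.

A: knave, B: knave, C: knave, D: knight

Consider A. Suppose A is a knight.
Then no assignment of the remaining roles makes every statement match its speaker's type — contradiction.
So A is a knave.
Consider B. Suppose B is a knight.
Then no assignment of the remaining roles makes every statement match its speaker's type — contradiction.
So B is a knave.
Consider C. Suppose C is a knight.
Then A's statement comes out true, contradicting A being a knave.
So C is a knave.
Consider D. Suppose D is a knave.
Then C's statement comes out true, contradicting C being a knave.
So D is a knight.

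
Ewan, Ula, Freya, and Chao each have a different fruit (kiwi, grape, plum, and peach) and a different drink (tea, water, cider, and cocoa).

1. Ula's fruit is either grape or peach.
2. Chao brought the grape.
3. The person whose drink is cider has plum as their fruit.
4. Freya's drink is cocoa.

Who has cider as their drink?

Ewan

With clues 1–3, Chao and Ula are impossible for the one with drink cider.
With clues 1–4, Freya is impossible for the one with drink cider.
That leaves Ewan.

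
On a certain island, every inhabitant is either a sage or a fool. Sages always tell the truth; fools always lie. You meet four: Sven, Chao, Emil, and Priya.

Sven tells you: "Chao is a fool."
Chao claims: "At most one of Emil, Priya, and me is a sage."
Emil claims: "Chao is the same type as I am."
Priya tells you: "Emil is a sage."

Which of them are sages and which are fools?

Sven: fool, Chao: sage, Emil: fool, Priya: fool

Consider Sven. Suppose Sven is a sage.
Then no assignment of the remaining roles makes every statement match its speaker's type — contradiction.
So Sven is a fool.
Consider Chao. Suppose Chao is a fool.
Then Sven's statement comes out true, contradicting Sven being a fool.
So Chao is a sage.
Consider Emil. Suppose Emil is a sage.
Then Chao's statement comes out false, contradicting Chao being a sage.
So Emil is a fool.
With that fixed, Priya's statement is false, so Priya is a fool.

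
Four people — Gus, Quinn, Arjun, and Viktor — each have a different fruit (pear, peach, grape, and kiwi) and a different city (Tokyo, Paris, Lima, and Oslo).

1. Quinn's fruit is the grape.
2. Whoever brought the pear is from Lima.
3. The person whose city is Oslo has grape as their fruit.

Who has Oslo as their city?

Quinn

With clues 1–3, Arjun, Gus, and Viktor are impossible for the one with city Oslo.
That leaves Quinn.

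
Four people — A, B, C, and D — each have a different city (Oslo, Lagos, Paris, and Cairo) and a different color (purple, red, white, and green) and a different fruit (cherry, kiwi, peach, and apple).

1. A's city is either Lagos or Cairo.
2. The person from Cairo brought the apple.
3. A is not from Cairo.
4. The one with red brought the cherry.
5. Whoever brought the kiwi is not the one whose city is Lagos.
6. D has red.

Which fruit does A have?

peach

With clues 1–3, apple is impossible for A's fruit.
With clues 1–5, kiwi is impossible for A's fruit.
With clues 1–6, cherry is impossible for A's fruit.
That leaves peach.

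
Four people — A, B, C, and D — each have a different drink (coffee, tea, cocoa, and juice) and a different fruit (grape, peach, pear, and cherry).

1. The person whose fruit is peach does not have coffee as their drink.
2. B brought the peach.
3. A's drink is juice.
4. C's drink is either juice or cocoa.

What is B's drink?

With clues 1–2, coffee is impossible for B's drink.
With clues 1–3, juice is impossible for B's drink.
With clues 1–4, cocoa is impossible for B's drink.
That leaves tea.

tea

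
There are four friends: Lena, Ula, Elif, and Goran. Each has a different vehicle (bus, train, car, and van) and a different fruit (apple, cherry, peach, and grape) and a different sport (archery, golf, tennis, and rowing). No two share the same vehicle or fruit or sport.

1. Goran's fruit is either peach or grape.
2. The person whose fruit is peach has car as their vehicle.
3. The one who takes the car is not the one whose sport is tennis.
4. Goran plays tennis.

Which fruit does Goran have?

Clue 1 rules out apple and cherry for Goran's fruit.
With clues 1–4, peach is impossible for Goran's fruit.
That leaves grape.

grape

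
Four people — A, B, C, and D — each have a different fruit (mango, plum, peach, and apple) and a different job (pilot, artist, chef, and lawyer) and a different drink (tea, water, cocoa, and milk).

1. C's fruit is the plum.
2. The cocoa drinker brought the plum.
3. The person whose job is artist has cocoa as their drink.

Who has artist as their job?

With clues 1–3, A, B, and D are impossible for the one with job artist.
That leaves C.

C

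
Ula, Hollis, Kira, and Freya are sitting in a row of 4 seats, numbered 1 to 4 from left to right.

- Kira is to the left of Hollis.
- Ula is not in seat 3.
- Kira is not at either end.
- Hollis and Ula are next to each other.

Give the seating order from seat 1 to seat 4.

Freya, Kira, Hollis, Ula

From clue 1: Hollis is in {2,3,4}.
From clues 1–2: Ula is in {1,2,4}.
From clues 1–3: Hollis is in {3,4}.
From clues 1–4: Freya → seat 1, Kira → seat 2, Hollis → seat 3, Ula → seat 4.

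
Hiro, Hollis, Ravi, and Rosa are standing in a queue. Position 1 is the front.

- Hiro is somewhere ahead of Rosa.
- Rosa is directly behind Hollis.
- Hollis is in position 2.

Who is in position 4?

With clue 1, Hiro is ruled out for position 4.
With clues 1–2, Hollis is ruled out for position 4.
With clues 1–3, Rosa is ruled out for position 4.
So position 4 is Ravi.

Ravi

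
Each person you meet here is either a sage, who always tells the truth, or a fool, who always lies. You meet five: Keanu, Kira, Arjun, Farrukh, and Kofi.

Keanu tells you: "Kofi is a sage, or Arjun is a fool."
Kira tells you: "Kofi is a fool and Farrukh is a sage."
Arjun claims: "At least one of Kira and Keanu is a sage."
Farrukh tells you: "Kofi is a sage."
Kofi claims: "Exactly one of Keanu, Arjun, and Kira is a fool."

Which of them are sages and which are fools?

Consider Keanu. Suppose Keanu is a fool.
Then no assignment of the remaining roles makes every statement match its speaker's type — contradiction.
So Keanu is a sage.
With that fixed, Arjun's statement is true, so Arjun is a sage.
Consider Kira. Suppose Kira is a sage.
Then no assignment of the remaining roles makes every statement match its speaker's type — contradiction.
So Kira is a fool.
With that fixed, Kofi's statement is true, so Kofi is a sage.
With that fixed, Farrukh's statement is true, so Farrukh is a sage.

Keanu: sage, Kira: fool, Arjun: sage, Farrukh: sage, Kofi: sage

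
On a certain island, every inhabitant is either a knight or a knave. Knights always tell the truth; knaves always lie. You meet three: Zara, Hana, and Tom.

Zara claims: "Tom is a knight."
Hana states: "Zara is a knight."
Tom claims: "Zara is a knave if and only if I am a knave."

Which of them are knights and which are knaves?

Zara: knight, Hana: knight, Tom: knight

Consider Zara. Suppose Zara is a knave.
Then whichever role Tom has, Tom's statement has the wrong truth value — contradiction.
So Zara is a knight.
With that fixed, Hana's statement is true, so Hana is a knight.
Consider Tom. Suppose Tom is a knave.
Then Zara's statement comes out false, contradicting Zara being a knight.
So Tom is a knight.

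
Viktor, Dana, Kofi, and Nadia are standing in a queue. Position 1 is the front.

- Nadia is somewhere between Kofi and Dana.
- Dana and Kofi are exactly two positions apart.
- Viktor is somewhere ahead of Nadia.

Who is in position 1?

With clue 1, Nadia is ruled out for position 1.
With clues 1–3, Dana and Kofi are ruled out for position 1.
So position 1 is Viktor.

Viktor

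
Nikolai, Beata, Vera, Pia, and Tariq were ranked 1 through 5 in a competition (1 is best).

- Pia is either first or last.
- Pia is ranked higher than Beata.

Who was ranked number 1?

Pia

With clues 1–2, Beata, Nikolai, Tariq, and Vera are ruled out for rank 1.
So rank 1 is Pia.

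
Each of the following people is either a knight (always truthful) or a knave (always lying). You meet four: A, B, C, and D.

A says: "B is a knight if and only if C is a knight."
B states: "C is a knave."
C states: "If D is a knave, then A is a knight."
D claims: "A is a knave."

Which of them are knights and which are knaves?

Consider A. Suppose A is a knight.
Then no assignment of the remaining roles makes every statement match its speaker's type — contradiction.
So A is a knave.
With that fixed, D's statement is true, so D is a knight.
With that fixed, C's statement is true, so C is a knight.
With that fixed, B's statement is false, so B is a knave.

A: knave, B: knave, C: knight, D: knight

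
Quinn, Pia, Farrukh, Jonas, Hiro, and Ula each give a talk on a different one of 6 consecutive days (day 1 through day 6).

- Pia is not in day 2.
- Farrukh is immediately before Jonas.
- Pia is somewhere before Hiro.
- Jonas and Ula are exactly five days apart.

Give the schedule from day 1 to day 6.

Ula, Quinn, Pia, Hiro, Farrukh, Jonas

From clue 1: Pia is in {1,3,4,5,6}.
From clues 1–3: Pia is in {1,3,4,5}.
From clues 1–4: Ula → day 1, Quinn → day 2, Pia → day 3, Hiro → day 4, Farrukh → day 5, Jonas → day 6.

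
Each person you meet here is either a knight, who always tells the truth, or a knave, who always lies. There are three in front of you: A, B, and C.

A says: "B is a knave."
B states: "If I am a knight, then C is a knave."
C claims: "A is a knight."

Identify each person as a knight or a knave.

Consider A. Suppose A is a knight.
Then no assignment of the remaining roles makes every statement match its speaker's type — contradiction.
So A is a knave.
With that fixed, C's statement is false, so C is a knave.
With that fixed, B's statement is true, so B is a knight.

A: knave, B: knight, C: knave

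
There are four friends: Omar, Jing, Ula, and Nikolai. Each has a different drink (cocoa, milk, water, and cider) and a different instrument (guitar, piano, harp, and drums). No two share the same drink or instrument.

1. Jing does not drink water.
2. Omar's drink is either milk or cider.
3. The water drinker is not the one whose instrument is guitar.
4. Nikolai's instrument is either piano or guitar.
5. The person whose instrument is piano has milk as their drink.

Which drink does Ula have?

With clues 1–5, cider, cocoa, and milk are impossible for Ula's drink.
That leaves water.

water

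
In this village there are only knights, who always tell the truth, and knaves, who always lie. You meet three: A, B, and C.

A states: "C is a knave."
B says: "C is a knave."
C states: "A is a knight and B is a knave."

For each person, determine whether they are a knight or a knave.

Consider A. Suppose A is a knave.
Then no assignment of the remaining roles makes every statement match its speaker's type — contradiction.
So A is a knight.
Consider B. Suppose B is a knave.
Then no assignment of the remaining roles makes every statement match its speaker's type — contradiction.
So B is a knight.
With that fixed, C's statement is false, so C is a knave.

A: knight, B: knight, C: knave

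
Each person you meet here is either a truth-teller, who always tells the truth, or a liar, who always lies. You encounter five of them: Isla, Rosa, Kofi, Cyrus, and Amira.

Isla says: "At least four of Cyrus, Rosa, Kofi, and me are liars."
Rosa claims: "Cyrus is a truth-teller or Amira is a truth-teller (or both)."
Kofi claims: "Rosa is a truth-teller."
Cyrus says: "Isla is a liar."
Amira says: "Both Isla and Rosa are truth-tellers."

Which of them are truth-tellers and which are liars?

Isla: liar, Rosa: truth-teller, Kofi: truth-teller, Cyrus: truth-teller, Amira: liar

Consider Isla. Suppose Isla is a truth-teller.
Then Isla's own statement would have to be true, but it can't be — contradiction.
So Isla is a liar.
With that fixed, Cyrus's statement is true, so Cyrus is a truth-teller.
With that fixed, Amira's statement is false, so Amira is a liar.
With that fixed, Rosa's statement is true, so Rosa is a truth-teller.
With that fixed, Kofi's statement is true, so Kofi is a truth-teller.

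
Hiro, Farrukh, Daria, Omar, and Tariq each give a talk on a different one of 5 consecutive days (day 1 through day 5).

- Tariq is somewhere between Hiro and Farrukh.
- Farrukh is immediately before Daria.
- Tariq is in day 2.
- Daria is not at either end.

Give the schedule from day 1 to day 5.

From clue 1: Tariq is in {2,3,4}.
From clues 1–3: Hiro → day 1, Tariq → day 2.
From clues 1–4: Farrukh → day 3, Daria → day 4, Omar → day 5.

Hiro, Tariq, Farrukh, Daria, Omar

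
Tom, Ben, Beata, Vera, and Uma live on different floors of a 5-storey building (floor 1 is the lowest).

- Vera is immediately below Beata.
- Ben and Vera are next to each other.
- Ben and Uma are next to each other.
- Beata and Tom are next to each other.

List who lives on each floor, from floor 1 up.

From clue 1: Beata is in {2,3,4,5}.
From clues 1–2: Ben is in {1,2,3}.
From clues 1–3: Tom is in {1,5}.
From clues 1–4: Uma → floor 1, Ben → floor 2, Vera → floor 3, Beata → floor 4, Tom → floor 5.

Uma, Ben, Vera, Beata, Tom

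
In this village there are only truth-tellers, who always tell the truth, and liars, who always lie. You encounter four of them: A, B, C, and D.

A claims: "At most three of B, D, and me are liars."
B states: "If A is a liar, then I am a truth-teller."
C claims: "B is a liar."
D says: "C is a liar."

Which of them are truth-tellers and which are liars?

A: truth-teller, B: truth-teller, C: liar, D: truth-teller

Regardless of anyone's role, A's statement is true, so A is a truth-teller.
With that fixed, B's statement is true, so B is a truth-teller.
With that fixed, C's statement is false, so C is a liar.
With that fixed, D's statement is true, so D is a truth-teller.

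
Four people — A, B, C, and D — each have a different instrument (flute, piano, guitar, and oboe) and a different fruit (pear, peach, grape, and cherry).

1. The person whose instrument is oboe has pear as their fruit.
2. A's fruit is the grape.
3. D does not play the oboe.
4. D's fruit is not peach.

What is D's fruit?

With clues 1–2, grape is impossible for D's fruit.
With clues 1–3, pear is impossible for D's fruit.
With clues 1–4, peach is impossible for D's fruit.
That leaves cherry.

cherry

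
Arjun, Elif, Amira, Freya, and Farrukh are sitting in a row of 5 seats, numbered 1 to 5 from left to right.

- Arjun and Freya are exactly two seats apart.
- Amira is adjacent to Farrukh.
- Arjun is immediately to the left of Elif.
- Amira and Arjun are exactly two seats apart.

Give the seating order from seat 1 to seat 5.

From clues 1–2: Elif is in {2,4}.
From clues 1–3: Arjun is in {1,3}.
From clues 1–4: Amira → seat 1, Farrukh → seat 2, Arjun → seat 3, Elif → seat 4, Freya → seat 5.

Amira, Farrukh, Arjun, Elif, Freya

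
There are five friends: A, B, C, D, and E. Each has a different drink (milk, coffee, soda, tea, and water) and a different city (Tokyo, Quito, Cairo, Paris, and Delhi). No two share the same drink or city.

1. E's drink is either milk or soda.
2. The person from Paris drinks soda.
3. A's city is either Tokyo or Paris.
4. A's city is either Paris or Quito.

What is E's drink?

Clue 1 rules out coffee, tea, and water for E's drink.
With clues 1–4, soda is impossible for E's drink.
That leaves milk.

milk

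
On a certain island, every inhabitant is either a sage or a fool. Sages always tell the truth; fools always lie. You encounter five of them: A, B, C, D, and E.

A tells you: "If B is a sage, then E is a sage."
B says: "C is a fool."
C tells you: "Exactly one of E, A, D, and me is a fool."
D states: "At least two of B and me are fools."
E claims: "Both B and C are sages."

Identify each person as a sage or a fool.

Consider A. Suppose A is a sage.
Then no assignment of the remaining roles makes every statement match its speaker's type — contradiction.
So A is a fool.
Consider B. Suppose B is a fool.
Then A's statement comes out true, contradicting A being a fool.
So B is a sage.
With that fixed, D's statement is false, so D is a fool.
With that fixed, C's statement is false, so C is a fool.
With that fixed, E's statement is false, so E is a fool.

A: fool, B: sage, C: fool, D: fool, E: fool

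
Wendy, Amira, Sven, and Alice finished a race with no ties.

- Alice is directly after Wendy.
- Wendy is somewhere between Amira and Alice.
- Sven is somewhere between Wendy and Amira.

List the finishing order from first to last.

From clue 1: Wendy is in {1,2,3}.
From clues 1–2: Wendy is in {2,3}.
From clues 1–3: Amira → place 1, Sven → place 2, Wendy → place 3, Alice → place 4.

Amira, Sven, Wendy, Alice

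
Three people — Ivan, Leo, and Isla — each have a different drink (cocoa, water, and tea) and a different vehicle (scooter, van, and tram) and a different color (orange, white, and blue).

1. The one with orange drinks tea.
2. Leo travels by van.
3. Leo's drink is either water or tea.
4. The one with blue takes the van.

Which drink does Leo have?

water

With clues 1–3, cocoa is impossible for Leo's drink.
With clues 1–4, tea is impossible for Leo's drink.
That leaves water.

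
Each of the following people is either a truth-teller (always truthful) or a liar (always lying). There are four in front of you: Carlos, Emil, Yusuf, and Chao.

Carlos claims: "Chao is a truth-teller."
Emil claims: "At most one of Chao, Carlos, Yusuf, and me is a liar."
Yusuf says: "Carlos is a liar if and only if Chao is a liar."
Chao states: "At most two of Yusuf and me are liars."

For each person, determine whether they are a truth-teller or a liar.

Regardless of anyone's role, Chao's statement is true, so Chao is a truth-teller.
With that fixed, Carlos's statement is true, so Carlos is a truth-teller.
With that fixed, Yusuf's statement is true, so Yusuf is a truth-teller.
With that fixed, Emil's statement is true, so Emil is a truth-teller.

Carlos: truth-teller, Emil: truth-teller, Yusuf: truth-teller, Chao: truth-teller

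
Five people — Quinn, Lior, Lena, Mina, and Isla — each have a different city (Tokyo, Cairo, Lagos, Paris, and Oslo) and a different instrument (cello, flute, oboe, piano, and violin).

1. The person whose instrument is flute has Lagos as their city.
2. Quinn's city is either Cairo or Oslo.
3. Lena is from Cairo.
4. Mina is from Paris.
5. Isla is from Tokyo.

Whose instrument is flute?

With clues 1–2, Quinn is impossible for the one with instrument flute.
With clues 1–3, Lena is impossible for the one with instrument flute.
With clues 1–4, Mina is impossible for the one with instrument flute.
With clues 1–5, Isla is impossible for the one with instrument flute.
That leaves Lior.

Lior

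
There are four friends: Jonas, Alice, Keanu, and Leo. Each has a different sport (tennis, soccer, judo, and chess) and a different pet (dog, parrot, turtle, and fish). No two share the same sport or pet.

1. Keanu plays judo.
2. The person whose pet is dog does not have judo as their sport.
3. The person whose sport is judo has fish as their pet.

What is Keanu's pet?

fish

With clues 1–2, dog is impossible for Keanu's pet.
With clues 1–3, parrot and turtle are impossible for Keanu's pet.
That leaves fish.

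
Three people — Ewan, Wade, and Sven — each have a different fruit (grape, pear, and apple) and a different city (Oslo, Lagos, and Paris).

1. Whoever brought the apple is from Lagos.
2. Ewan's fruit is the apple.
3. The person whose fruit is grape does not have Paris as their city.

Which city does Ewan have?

Lagos

With clues 1–2, Oslo and Paris are impossible for Ewan's city.
That leaves Lagos.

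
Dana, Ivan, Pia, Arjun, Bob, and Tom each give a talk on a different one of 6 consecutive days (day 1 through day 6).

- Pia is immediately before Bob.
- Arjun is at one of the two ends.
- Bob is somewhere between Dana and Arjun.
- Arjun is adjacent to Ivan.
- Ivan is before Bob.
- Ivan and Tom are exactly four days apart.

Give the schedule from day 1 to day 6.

Arjun, Ivan, Pia, Bob, Dana, Tom

From clue 1: Pia is in {1,2,3,4,5}.
From clues 1–2: Arjun is in {1,6}.
From clues 1–4: Ivan is in {2,5}.
From clues 1–5: Arjun → day 1, Ivan → day 2.
From clues 1–6: Pia → day 3, Bob → day 4, Dana → day 5, Tom → day 6.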